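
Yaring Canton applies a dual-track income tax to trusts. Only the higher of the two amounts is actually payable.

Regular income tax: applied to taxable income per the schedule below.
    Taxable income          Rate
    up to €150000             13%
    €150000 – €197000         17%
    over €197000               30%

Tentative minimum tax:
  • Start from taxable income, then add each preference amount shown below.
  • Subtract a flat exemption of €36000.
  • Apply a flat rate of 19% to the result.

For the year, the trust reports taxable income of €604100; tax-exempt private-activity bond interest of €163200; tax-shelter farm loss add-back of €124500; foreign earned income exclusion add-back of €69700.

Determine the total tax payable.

Tentative minimum tax:
  Adjusted income: €604100 + €163200 + €124500 + €69700 = €961500
  Less exemption €36000 → base €925500
  €925500 × 19% = €175845

Regular income tax:
  €150000 × 13% = €19500
  €47000 × 17% = €7990
  €407100 × 30% = €122130
  → €149620

€175845 > €149620, so the tentative minimum tax is the binding amount.

€175845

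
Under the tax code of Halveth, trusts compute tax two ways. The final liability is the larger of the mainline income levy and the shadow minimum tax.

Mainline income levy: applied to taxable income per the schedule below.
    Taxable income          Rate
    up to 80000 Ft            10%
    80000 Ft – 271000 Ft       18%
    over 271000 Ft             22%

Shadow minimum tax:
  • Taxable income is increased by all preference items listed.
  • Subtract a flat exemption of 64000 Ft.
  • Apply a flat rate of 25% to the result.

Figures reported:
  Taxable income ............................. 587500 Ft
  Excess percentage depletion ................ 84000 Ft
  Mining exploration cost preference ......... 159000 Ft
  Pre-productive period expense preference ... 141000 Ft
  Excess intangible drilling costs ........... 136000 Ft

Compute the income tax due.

260875 Ft

Mainline income levy:
  80000 Ft × 10% = 8000 Ft
  191000 Ft × 18% = 34380 Ft
  316500 Ft × 22% = 69630 Ft
  → 112010 Ft

Shadow minimum tax:
  Adjusted income: 587500 Ft + 84000 Ft + 159000 Ft + 141000 Ft + 136000 Ft = 1107500 Ft
  Less exemption 64000 Ft → base 1043500 Ft
  1043500 Ft × 25% = 260875 Ft

260875 Ft > 112010 Ft, so the shadow minimum tax is the binding amount.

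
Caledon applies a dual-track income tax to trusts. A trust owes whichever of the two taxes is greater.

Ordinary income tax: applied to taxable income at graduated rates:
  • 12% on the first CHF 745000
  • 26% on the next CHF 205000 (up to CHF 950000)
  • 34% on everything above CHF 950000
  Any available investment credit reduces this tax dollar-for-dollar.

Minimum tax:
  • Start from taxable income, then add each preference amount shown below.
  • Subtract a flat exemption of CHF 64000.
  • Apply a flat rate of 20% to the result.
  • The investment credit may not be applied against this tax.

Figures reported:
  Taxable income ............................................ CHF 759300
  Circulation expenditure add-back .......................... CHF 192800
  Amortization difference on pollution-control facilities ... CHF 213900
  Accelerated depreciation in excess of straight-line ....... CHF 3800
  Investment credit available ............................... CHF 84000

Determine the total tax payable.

Minimum tax:
  Adjusted income: CHF 759300 + CHF 192800 + CHF 213900 + CHF 3800 = CHF 1169800
  Less exemption CHF 64000 → base CHF 1105800
  CHF 1105800 × 20% = CHF 221160

Ordinary income tax:
  CHF 745000 × 12% = CHF 89400
  CHF 14300 × 26% = CHF 3718
  → CHF 93118
  Less investment credit CHF 84000 → CHF 9118

CHF 221160 > CHF 9118, so the minimum tax is the binding amount.

CHF 221160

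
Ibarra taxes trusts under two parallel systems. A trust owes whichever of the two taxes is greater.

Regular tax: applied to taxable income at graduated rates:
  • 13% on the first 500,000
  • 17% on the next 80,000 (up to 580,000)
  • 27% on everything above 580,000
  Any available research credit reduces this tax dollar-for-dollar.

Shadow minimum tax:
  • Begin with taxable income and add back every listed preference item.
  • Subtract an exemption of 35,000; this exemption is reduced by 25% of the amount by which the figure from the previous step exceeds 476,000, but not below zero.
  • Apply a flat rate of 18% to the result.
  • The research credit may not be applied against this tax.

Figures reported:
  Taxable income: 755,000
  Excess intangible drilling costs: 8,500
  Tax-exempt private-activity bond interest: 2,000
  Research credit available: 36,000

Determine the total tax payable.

Regular tax:
  500,000 × 13% = 65,000
  80,000 × 17% = 13,600
  175,000 × 27% = 47,250
  → 125,850
  Less research credit 36,000 → 89,850

Shadow minimum tax:
  Adjusted income: 755,000 + 8,500 + 2,000 = 765,500
  Exemption: 25% × (765,500 − 476,000) = 72,375 ≥ 35,000, so the exemption is fully phased out
  Base: 765,500 − 0 = 765,500
  765,500 × 18% = 137,790

137,790 > 89,850, so the shadow minimum tax is the binding amount.

137,790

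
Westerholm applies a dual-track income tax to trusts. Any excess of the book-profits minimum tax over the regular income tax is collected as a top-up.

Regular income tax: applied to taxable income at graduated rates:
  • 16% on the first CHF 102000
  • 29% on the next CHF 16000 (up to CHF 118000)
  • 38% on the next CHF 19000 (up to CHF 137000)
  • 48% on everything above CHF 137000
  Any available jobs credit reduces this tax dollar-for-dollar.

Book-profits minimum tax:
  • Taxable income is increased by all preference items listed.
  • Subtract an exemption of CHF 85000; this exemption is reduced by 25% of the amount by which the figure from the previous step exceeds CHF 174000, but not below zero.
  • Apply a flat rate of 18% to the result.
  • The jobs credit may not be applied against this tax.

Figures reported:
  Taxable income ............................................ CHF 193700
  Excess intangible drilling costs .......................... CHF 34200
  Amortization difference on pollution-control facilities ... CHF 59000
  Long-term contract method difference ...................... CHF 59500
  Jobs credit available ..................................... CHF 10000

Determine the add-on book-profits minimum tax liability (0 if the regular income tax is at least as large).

Book-profits minimum tax:
  Adjusted income: CHF 193700 + CHF 34200 + CHF 59000 + CHF 59500 = CHF 346400
  Exemption: CHF 85000 − 25% × (CHF 346400 − CHF 174000) = CHF 85000 − CHF 43100 = CHF 41900
  Base: CHF 346400 − CHF 41900 = CHF 304500
  CHF 304500 × 18% = CHF 54810

Regular income tax:
  CHF 102000 × 16% = CHF 16320
  CHF 16000 × 29% = CHF 4640
  CHF 19000 × 38% = CHF 7220
  CHF 56700 × 48% = CHF 27216
  → CHF 55396
  Less jobs credit CHF 10000 → CHF 45396

Excess of book-profits minimum tax over regular income tax: CHF 54810 − CHF 45396 = CHF 9414.

CHF 9414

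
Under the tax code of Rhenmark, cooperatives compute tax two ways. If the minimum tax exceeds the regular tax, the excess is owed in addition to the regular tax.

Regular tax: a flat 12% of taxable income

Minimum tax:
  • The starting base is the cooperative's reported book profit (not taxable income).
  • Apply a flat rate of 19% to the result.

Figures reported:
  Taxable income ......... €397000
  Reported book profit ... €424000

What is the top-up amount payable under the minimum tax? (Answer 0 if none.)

€32920

Regular tax:
  €397000 × 12% = €47640

Minimum tax:
  Base (reported book profit): €424000
  €424000 × 19% = €80560

Excess of minimum tax over regular tax: €80560 − €47640 = €32920.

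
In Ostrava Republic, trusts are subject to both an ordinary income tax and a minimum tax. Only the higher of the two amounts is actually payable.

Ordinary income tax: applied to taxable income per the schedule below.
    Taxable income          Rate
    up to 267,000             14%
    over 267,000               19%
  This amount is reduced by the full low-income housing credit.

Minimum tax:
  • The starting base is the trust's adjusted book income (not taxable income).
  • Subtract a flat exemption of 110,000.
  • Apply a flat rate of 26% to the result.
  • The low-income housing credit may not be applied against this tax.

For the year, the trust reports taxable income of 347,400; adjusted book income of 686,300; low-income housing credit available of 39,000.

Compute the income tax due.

Ordinary income tax:
  267,000 × 14% = 37,380
  80,400 × 19% = 15,276
  → 52,656
  Less low-income housing credit 39,000 → 13,656

Minimum tax:
  Base (adjusted book income): 686,300
  Less exemption 110,000 → base 576,300
  576,300 × 26% = 149,838

149,838 > 13,656, so the minimum tax is the binding amount.

149,838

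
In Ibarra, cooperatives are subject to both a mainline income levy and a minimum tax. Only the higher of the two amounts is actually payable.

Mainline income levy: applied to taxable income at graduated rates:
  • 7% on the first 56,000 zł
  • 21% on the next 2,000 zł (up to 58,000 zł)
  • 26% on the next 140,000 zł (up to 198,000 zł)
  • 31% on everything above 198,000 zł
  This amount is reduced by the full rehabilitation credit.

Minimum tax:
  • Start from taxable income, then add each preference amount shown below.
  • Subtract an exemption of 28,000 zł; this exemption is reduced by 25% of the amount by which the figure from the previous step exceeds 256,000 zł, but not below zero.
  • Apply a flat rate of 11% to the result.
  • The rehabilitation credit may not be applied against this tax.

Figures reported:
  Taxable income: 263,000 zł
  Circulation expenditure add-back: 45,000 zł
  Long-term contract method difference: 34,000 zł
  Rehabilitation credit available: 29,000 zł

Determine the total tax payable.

Mainline income levy:
  56,000 zł × 7% = 3,920 zł
  2,000 zł × 21% = 420 zł
  140,000 zł × 26% = 36,400 zł
  65,000 zł × 31% = 20,150 zł
  → 60,890 zł
  Less rehabilitation credit 29,000 zł → 31,890 zł

Minimum tax:
  Adjusted income: 263,000 zł + 45,000 zł + 34,000 zł = 342,000 zł
  Exemption: 28,000 zł − 25% × (342,000 zł − 256,000 zł) = 28,000 zł − 21,500 zł = 6,500 zł
  Base: 342,000 zł − 6,500 zł = 335,500 zł
  335,500 zł × 11% = 36,905 zł

36,905 zł > 31,890 zł, so the minimum tax is the binding amount.

36,905 zł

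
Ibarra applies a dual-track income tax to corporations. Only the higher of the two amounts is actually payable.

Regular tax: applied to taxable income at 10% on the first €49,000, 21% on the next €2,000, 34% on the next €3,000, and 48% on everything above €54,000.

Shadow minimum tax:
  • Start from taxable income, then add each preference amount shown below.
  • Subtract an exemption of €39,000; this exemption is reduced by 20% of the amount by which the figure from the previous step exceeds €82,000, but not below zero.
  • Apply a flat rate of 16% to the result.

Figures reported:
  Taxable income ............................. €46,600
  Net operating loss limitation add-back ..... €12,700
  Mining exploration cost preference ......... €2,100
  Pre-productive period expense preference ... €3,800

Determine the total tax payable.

€4,660

Regular tax:
  €46,600 × 10% = €4,660

Shadow minimum tax:
  Adjusted income: €46,600 + €12,700 + €2,100 + €3,800 = €65,200
  Exemption: €65,200 ≤ €82,000, so full €39,000 applies
  Base: €65,200 − €39,000 = €26,200
  €26,200 × 16% = €4,192

€4,660 > €4,192, so the regular tax governs.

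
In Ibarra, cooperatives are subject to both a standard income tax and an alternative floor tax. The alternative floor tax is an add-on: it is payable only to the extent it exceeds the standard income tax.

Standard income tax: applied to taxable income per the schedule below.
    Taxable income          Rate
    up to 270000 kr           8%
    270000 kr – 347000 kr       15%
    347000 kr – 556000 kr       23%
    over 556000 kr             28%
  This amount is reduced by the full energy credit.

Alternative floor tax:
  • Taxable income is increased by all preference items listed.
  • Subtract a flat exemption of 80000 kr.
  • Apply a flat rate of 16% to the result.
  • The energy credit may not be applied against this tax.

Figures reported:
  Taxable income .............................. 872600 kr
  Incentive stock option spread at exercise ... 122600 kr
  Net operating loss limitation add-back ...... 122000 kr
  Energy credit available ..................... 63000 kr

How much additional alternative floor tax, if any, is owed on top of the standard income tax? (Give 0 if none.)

59084 kr

Standard income tax:
  270000 kr × 8% = 21600 kr
  77000 kr × 15% = 11550 kr
  209000 kr × 23% = 48070 kr
  316600 kr × 28% = 88648 kr
  → 169868 kr
  Less energy credit 63000 kr → 106868 kr

Alternative floor tax:
  Adjusted income: 872600 kr + 122600 kr + 122000 kr = 1117200 kr
  Less exemption 80000 kr → base 1037200 kr
  1037200 kr × 16% = 165952 kr

Excess of alternative floor tax over standard income tax: 165952 kr − 106868 kr = 59084 kr.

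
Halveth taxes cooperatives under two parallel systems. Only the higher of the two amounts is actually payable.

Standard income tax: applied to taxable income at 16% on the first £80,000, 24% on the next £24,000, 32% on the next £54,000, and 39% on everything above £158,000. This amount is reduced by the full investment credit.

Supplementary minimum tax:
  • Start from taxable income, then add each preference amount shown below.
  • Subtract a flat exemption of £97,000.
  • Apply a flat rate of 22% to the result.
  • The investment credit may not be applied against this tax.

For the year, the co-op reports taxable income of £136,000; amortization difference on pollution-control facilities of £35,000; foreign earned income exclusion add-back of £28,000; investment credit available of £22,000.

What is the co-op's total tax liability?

Standard income tax:
  £80,000 × 16% = £12,800
  £24,000 × 24% = £5,760
  £32,000 × 32% = £10,240
  → £28,800
  Less investment credit £22,000 → £6,800

Supplementary minimum tax:
  Adjusted income: £136,000 + £35,000 + £28,000 = £199,000
  Less exemption £97,000 → base £102,000
  £102,000 × 22% = £22,440

£22,440 > £6,800, so the supplementary minimum tax is the binding amount.

£22,440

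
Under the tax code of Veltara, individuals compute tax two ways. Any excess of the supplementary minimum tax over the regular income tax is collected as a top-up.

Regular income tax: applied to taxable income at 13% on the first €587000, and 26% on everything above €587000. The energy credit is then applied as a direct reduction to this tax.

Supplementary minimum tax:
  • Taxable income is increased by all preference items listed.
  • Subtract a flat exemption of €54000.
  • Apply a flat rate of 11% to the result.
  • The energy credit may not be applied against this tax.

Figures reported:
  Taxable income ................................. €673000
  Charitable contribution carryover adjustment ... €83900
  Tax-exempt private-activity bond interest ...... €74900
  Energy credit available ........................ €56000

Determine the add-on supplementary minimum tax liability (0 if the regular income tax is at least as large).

€42888

Supplementary minimum tax:
  Adjusted income: €673000 + €83900 + €74900 = €831800
  Less exemption €54000 → base €777800
  €777800 × 11% = €85558

Regular income tax:
  €587000 × 13% = €76310
  €86000 × 26% = €22360
  → €98670
  Less energy credit €56000 → €42670

Excess of supplementary minimum tax over regular income tax: €85558 − €42670 = €42888.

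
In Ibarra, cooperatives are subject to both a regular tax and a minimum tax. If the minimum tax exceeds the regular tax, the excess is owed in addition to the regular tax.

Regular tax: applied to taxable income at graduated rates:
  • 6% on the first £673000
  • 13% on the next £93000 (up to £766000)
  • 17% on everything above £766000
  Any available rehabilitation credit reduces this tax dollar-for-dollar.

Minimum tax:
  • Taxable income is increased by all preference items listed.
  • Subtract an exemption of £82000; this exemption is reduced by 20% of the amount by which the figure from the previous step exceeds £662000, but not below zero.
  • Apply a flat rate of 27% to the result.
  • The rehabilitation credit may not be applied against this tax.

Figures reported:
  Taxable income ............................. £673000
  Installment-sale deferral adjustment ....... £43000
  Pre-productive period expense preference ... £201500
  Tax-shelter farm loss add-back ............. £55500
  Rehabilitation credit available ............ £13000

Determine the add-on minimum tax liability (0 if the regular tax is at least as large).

£229984

Regular tax:
  £673000 × 6% = £40380
  Less rehabilitation credit £13000 → £27380

Minimum tax:
  Adjusted income: £673000 + £43000 + £201500 + £55500 = £973000
  Exemption: £82000 − 20% × (£973000 − £662000) = £82000 − £62200 = £19800
  Base: £973000 − £19800 = £953200
  £953200 × 27% = £257364

Excess of minimum tax over regular tax: £257364 − £27380 = £229984.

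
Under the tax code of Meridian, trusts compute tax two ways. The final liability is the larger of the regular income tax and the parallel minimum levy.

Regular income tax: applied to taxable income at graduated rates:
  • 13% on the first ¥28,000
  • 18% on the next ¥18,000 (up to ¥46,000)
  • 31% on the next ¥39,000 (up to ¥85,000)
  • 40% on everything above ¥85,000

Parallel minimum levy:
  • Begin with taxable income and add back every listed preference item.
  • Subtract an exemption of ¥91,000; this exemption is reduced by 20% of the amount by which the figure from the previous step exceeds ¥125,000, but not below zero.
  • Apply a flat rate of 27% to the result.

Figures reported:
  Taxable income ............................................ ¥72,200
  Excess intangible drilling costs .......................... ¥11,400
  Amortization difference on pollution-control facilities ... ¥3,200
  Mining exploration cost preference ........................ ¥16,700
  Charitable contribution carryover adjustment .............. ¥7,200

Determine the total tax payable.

¥15,002

Parallel minimum levy:
  Adjusted income: ¥72,200 + ¥11,400 + ¥3,200 + ¥16,700 + ¥7,200 = ¥110,700
  Exemption: ¥110,700 ≤ ¥125,000, so full ¥91,000 applies
  Base: ¥110,700 − ¥91,000 = ¥19,700
  ¥19,700 × 27% = ¥5,319

Regular income tax:
  ¥28,000 × 13% = ¥3,640
  ¥18,000 × 18% = ¥3,240
  ¥26,200 × 31% = ¥8,122
  → ¥15,002

¥15,002 > ¥5,319, so the regular income tax governs.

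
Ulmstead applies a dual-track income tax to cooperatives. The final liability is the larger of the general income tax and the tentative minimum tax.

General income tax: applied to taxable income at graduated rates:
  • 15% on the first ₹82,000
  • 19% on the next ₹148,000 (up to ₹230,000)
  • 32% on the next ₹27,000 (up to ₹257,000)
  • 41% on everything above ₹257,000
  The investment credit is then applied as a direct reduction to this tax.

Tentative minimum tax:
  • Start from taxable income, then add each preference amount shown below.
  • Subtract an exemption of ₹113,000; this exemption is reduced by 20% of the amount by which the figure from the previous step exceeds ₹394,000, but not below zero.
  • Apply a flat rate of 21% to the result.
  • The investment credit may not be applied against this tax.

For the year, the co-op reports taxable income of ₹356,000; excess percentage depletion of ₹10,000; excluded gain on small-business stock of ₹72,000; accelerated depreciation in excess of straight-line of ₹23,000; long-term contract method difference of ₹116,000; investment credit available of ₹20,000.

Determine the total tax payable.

General income tax:
  ₹82,000 × 15% = ₹12,300
  ₹148,000 × 19% = ₹28,120
  ₹27,000 × 32% = ₹8,640
  ₹99,000 × 41% = ₹40,590
  → ₹89,650
  Less investment credit ₹20,000 → ₹69,650

Tentative minimum tax:
  Adjusted income: ₹356,000 + ₹10,000 + ₹72,000 + ₹23,000 + ₹116,000 = ₹577,000
  Exemption: ₹113,000 − 20% × (₹577,000 − ₹394,000) = ₹113,000 − ₹36,600 = ₹76,400
  Base: ₹577,000 − ₹76,400 = ₹500,600
  ₹500,600 × 21% = ₹105,126

₹105,126 > ₹69,650, so the tentative minimum tax is the binding amount.

₹105,126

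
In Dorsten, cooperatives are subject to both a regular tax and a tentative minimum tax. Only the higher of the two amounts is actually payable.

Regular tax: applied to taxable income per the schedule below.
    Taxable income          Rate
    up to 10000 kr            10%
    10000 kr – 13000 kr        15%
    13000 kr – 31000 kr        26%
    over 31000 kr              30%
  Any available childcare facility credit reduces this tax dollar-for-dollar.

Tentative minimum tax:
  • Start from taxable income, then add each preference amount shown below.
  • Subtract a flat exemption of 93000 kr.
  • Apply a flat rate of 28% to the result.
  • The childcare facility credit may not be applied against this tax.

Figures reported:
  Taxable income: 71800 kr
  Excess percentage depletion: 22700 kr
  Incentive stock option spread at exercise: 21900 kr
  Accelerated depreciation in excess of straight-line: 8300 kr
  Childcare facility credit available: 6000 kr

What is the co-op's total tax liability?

Tentative minimum tax:
  Adjusted income: 71800 kr + 22700 kr + 21900 kr + 8300 kr = 124700 kr
  Less exemption 93000 kr → base 31700 kr
  31700 kr × 28% = 8876 kr

Regular tax:
  10000 kr × 10% = 1000 kr
  3000 kr × 15% = 450 kr
  18000 kr × 26% = 4680 kr
  40800 kr × 30% = 12240 kr
  → 18370 kr
  Less childcare facility credit 6000 kr → 12370 kr

12370 kr > 8876 kr, so the regular tax governs.

12370 kr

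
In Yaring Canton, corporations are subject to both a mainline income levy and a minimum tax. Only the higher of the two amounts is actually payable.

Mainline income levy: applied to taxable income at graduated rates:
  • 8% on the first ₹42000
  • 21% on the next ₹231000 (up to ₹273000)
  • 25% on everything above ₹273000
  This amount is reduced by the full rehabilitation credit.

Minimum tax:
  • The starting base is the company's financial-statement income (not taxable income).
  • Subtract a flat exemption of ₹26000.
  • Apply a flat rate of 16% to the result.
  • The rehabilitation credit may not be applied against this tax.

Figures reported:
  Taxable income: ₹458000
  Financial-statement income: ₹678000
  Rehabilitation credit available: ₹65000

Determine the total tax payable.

₹104320

Minimum tax:
  Base (financial-statement income): ₹678000
  Less exemption ₹26000 → base ₹652000
  ₹652000 × 16% = ₹104320

Mainline income levy:
  ₹42000 × 8% = ₹3360
  ₹231000 × 21% = ₹48510
  ₹185000 × 25% = ₹46250
  → ₹98120
  Less rehabilitation credit ₹65000 → ₹33120

₹104320 > ₹33120, so the minimum tax is the binding amount.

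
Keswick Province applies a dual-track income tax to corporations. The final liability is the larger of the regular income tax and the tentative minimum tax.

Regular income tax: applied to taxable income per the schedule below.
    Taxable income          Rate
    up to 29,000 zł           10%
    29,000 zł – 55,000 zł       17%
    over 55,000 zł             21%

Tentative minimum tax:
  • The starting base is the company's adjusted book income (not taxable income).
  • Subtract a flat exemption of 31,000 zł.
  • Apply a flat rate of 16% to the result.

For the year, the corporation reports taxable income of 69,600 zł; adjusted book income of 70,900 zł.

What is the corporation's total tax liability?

Regular income tax:
  29,000 zł × 10% = 2,900 zł
  26,000 zł × 17% = 4,420 zł
  14,600 zł × 21% = 3,066 zł
  → 10,386 zł

Tentative minimum tax:
  Base (adjusted book income): 70,900 zł
  Less exemption 31,000 zł → base 39,900 zł
  39,900 zł × 16% = 6,384 zł

10,386 zł > 6,384 zł, so the regular income tax governs.

10,386 zł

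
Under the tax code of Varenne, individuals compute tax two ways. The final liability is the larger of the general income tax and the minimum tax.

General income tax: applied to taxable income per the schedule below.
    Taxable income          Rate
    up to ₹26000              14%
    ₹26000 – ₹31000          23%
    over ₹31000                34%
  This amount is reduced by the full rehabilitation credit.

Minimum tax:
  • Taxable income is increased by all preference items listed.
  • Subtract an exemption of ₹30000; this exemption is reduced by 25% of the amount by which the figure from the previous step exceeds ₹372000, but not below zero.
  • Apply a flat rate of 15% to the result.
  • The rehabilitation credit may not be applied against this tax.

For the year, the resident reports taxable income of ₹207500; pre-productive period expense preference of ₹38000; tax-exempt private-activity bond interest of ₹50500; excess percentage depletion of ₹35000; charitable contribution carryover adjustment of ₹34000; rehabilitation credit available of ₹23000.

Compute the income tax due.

General income tax:
  ₹26000 × 14% = ₹3640
  ₹5000 × 23% = ₹1150
  ₹176500 × 34% = ₹60010
  → ₹64800
  Less rehabilitation credit ₹23000 → ₹41800

Minimum tax:
  Adjusted income: ₹207500 + ₹38000 + ₹50500 + ₹35000 + ₹34000 = ₹365000
  Exemption: ₹365000 ≤ ₹372000, so full ₹30000 applies
  Base: ₹365000 − ₹30000 = ₹335000
  ₹335000 × 15% = ₹50250

₹50250 > ₹41800, so the minimum tax is the binding amount.

₹50250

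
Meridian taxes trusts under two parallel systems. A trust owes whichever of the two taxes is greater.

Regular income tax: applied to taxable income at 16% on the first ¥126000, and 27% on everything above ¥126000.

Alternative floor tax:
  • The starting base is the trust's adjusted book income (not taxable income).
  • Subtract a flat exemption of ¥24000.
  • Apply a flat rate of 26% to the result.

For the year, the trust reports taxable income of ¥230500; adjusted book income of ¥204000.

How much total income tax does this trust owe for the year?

¥48375

Regular income tax:
  ¥126000 × 16% = ¥20160
  ¥104500 × 27% = ¥28215
  → ¥48375

Alternative floor tax:
  Base (adjusted book income): ¥204000
  Less exemption ¥24000 → base ¥180000
  ¥180000 × 26% = ¥46800

¥48375 > ¥46800, so the regular income tax governs.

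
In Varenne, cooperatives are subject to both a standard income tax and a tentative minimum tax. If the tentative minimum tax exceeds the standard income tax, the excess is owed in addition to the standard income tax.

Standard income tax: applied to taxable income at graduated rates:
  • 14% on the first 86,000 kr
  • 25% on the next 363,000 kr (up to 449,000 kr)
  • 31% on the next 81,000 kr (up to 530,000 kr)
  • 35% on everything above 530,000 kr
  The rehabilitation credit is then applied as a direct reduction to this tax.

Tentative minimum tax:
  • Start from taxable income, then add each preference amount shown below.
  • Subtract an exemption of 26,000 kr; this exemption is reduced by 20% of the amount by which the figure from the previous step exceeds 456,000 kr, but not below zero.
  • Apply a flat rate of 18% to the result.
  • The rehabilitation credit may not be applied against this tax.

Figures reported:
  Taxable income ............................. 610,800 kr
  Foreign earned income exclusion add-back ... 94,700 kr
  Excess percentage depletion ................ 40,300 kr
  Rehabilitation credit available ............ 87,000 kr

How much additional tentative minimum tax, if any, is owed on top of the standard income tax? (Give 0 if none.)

65,064 kr

Standard income tax:
  86,000 kr × 14% = 12,040 kr
  363,000 kr × 25% = 90,750 kr
  81,000 kr × 31% = 25,110 kr
  80,800 kr × 35% = 28,280 kr
  → 156,180 kr
  Less rehabilitation credit 87,000 kr → 69,180 kr

Tentative minimum tax:
  Adjusted income: 610,800 kr + 94,700 kr + 40,300 kr = 745,800 kr
  Exemption: 20% × (745,800 kr − 456,000 kr) = 57,960 kr ≥ 26,000 kr, so the exemption is fully phased out
  Base: 745,800 kr − 0 kr = 745,800 kr
  745,800 kr × 18% = 134,244 kr

Excess of tentative minimum tax over standard income tax: 134,244 kr − 69,180 kr = 65,064 kr.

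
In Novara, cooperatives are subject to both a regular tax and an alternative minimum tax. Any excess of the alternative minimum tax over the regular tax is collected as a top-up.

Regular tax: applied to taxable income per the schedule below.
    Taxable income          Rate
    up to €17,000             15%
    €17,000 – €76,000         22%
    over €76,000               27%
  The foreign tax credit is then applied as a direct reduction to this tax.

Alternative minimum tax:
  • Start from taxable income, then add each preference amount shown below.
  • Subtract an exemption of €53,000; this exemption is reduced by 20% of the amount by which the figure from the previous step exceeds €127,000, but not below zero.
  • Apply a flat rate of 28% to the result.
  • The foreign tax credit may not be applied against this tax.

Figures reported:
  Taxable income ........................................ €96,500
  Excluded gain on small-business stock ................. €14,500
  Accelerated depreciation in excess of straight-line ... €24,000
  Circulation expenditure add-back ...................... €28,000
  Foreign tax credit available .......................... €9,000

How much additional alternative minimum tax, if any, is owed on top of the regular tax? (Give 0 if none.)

€20,751

Regular tax:
  €17,000 × 15% = €2,550
  €59,000 × 22% = €12,980
  €20,500 × 27% = €5,535
  → €21,065
  Less foreign tax credit €9,000 → €12,065

Alternative minimum tax:
  Adjusted income: €96,500 + €14,500 + €24,000 + €28,000 = €163,000
  Exemption: €53,000 − 20% × (€163,000 − €127,000) = €53,000 − €7,200 = €45,800
  Base: €163,000 − €45,800 = €117,200
  €117,200 × 28% = €32,816

Excess of alternative minimum tax over regular tax: €32,816 − €12,065 = €20,751.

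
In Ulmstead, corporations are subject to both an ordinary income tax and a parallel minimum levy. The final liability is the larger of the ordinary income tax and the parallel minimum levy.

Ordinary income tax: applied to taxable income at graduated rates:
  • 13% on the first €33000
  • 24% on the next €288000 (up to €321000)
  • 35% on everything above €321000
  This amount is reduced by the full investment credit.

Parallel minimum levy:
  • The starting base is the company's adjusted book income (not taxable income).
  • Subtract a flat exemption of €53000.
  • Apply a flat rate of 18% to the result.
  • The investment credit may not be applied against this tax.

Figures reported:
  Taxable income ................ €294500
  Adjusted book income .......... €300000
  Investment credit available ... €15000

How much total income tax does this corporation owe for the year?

Parallel minimum levy:
  Base (adjusted book income): €300000
  Less exemption €53000 → base €247000
  €247000 × 18% = €44460

Ordinary income tax:
  €33000 × 13% = €4290
  €261500 × 24% = €62760
  → €67050
  Less investment credit €15000 → €52050

€52050 > €44460, so the ordinary income tax governs.

€52050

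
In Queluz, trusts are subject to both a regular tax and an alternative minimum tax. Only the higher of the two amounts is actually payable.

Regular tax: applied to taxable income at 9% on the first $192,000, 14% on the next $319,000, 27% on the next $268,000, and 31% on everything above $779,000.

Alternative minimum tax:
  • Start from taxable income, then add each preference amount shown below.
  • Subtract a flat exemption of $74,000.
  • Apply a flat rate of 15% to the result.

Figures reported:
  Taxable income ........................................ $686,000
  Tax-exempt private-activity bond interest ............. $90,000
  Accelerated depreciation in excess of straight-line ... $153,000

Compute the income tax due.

$128,250

Regular tax:
  $192,000 × 9% = $17,280
  $319,000 × 14% = $44,660
  $175,000 × 27% = $47,250
  → $109,190

Alternative minimum tax:
  Adjusted income: $686,000 + $90,000 + $153,000 = $929,000
  Less exemption $74,000 → base $855,000
  $855,000 × 15% = $128,250

$128,250 > $109,190, so the alternative minimum tax is the binding amount.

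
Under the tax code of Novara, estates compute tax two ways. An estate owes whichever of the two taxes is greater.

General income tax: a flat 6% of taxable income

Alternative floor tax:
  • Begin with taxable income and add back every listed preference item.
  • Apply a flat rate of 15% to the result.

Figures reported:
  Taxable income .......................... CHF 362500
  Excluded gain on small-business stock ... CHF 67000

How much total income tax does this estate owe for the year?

CHF 64425

Alternative floor tax:
  Adjusted income: CHF 362500 + CHF 67000 = CHF 429500
  CHF 429500 × 15% = CHF 64425

General income tax:
  CHF 362500 × 6% = CHF 21750

CHF 64425 > CHF 21750, so the alternative floor tax is the binding amount.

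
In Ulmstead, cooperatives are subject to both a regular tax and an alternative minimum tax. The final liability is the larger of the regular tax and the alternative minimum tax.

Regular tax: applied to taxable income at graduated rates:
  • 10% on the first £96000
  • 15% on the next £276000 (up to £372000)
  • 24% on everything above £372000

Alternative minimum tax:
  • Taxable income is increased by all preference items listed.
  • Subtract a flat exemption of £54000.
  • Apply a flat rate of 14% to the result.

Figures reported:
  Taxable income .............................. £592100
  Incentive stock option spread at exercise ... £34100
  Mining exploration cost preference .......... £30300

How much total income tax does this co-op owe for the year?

Alternative minimum tax:
  Adjusted income: £592100 + £34100 + £30300 = £656500
  Less exemption £54000 → base £602500
  £602500 × 14% = £84350

Regular tax:
  £96000 × 10% = £9600
  £276000 × 15% = £41400
  £220100 × 24% = £52824
  → £103824

£103824 > £84350, so the regular tax governs.

£103824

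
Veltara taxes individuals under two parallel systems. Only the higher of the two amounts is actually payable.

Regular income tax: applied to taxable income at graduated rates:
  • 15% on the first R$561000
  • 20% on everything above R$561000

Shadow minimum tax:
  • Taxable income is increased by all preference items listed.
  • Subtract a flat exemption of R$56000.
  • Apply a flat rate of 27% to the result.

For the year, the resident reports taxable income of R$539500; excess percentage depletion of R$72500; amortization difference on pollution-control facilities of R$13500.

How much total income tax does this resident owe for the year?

R$153765

Regular income tax:
  R$539500 × 15% = R$80925

Shadow minimum tax:
  Adjusted income: R$539500 + R$72500 + R$13500 = R$625500
  Less exemption R$56000 → base R$569500
  R$569500 × 27% = R$153765

R$153765 > R$80925, so the shadow minimum tax is the binding amount.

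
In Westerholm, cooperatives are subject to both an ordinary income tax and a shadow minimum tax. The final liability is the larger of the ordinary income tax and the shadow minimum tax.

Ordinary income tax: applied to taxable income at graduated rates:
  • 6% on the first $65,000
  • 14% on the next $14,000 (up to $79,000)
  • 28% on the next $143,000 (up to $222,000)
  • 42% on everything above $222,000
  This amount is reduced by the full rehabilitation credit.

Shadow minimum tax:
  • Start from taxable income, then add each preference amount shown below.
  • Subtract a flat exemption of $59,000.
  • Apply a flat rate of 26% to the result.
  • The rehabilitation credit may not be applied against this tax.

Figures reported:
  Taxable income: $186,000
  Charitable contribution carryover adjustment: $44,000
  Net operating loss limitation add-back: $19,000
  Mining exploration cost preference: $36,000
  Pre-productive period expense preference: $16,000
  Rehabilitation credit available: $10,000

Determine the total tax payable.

$62,920

Ordinary income tax:
  $65,000 × 6% = $3,900
  $14,000 × 14% = $1,960
  $107,000 × 28% = $29,960
  → $35,820
  Less rehabilitation credit $10,000 → $25,820

Shadow minimum tax:
  Adjusted income: $186,000 + $44,000 + $19,000 + $36,000 + $16,000 = $301,000
  Less exemption $59,000 → base $242,000
  $242,000 × 26% = $62,920

$62,920 > $25,820, so the shadow minimum tax is the binding amount.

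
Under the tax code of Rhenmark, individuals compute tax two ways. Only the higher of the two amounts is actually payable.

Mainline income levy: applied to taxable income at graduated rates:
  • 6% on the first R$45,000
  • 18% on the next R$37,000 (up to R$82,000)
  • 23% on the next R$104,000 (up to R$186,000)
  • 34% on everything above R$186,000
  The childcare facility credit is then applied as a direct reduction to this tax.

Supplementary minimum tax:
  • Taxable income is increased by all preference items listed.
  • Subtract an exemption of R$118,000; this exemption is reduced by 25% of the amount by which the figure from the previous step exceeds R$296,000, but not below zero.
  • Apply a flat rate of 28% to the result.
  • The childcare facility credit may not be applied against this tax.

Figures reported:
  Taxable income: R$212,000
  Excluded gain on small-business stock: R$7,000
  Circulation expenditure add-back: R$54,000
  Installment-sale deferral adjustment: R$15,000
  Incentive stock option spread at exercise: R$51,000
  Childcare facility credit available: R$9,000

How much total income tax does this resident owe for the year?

Mainline income levy:
  R$45,000 × 6% = R$2,700
  R$37,000 × 18% = R$6,660
  R$104,000 × 23% = R$23,920
  R$26,000 × 34% = R$8,840
  → R$42,120
  Less childcare facility credit R$9,000 → R$33,120

Supplementary minimum tax:
  Adjusted income: R$212,000 + R$7,000 + R$54,000 + R$15,000 + R$51,000 = R$339,000
  Exemption: R$118,000 − 25% × (R$339,000 − R$296,000) = R$118,000 − R$10,750 = R$107,250
  Base: R$339,000 − R$107,250 = R$231,750
  R$231,750 × 28% = R$64,890

R$64,890 > R$33,120, so the supplementary minimum tax is the binding amount.

R$64,890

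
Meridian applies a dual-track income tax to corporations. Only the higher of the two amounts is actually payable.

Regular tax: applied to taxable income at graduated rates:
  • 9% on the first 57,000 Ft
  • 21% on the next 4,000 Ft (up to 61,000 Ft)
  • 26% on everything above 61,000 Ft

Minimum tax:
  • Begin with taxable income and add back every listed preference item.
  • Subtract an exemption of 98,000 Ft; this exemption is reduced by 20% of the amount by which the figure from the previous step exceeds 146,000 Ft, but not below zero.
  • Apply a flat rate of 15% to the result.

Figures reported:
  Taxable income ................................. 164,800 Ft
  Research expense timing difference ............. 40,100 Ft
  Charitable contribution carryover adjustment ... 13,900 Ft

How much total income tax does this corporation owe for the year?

32,958 Ft

Minimum tax:
  Adjusted income: 164,800 Ft + 40,100 Ft + 13,900 Ft = 218,800 Ft
  Exemption: 98,000 Ft − 20% × (218,800 Ft − 146,000 Ft) = 98,000 Ft − 14,560 Ft = 83,440 Ft
  Base: 218,800 Ft − 83,440 Ft = 135,360 Ft
  135,360 Ft × 15% = 20,304 Ft

Regular tax:
  57,000 Ft × 9% = 5,130 Ft
  4,000 Ft × 21% = 840 Ft
  103,800 Ft × 26% = 26,988 Ft
  → 32,958 Ft

32,958 Ft > 20,304 Ft, so the regular tax governs.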